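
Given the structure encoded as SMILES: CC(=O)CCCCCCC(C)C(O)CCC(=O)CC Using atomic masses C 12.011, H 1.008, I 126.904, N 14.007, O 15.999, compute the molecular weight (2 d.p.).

270.41 g/mol

First, the molecular formula is C16H30O3 (counting implicit H from valence).
  C: 16 × 12.011 = 192.176
  H: 30 × 1.008 = 30.240
  O: 3 × 15.999 = 47.997
Sum: 16×12.011 + 30×1.008 + 3×15.999 = 270.413 → 270.41 g/mol.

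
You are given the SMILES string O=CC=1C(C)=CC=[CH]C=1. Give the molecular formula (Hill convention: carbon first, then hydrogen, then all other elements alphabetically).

Walk through each heavy atom and fill implicit hydrogens from standard valence (C 4, N 3, O 2, S 2, halogen 1):
  atom 1: O, bond orders sum to 2 (valence 2) → 0 H
  atom 2: C, bond orders sum to 3 (valence 4) → 1 H
  atom 3: C, bond orders sum to 4 (valence 4) → 0 H
  atom 4: C, bond orders sum to 4 (valence 4) → 0 H
  atom 5: C, bond orders sum to 1 (valence 4) → 3 H
  atom 6: C, bond orders sum to 3 (valence 4) → 1 H
  atom 7: C, bond orders sum to 3 (valence 4) → 1 H
  atom 8: C with explicit H count 1
  atom 9: C, bond orders sum to 3 (valence 4) → 1 H
Totals → C:8, H:8, O:1.
In Hill order: C8H8O.

C8H8O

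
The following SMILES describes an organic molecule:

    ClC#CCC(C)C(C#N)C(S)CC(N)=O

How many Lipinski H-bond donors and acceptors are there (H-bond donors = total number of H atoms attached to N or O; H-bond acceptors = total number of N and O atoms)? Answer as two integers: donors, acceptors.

Donors: find every N or O and count the H atoms it carries.
  atom 9 (N): bond orders sum to 3 → 0 H
  atom 14 (N): bond orders sum to 1 → 2 H
  atom 15 (O): bond orders sum to 2 → 0 H
Lipinski HBD = 2.
Acceptors: N atoms = 2, O atoms = 1 → HBA = 3.

2, 3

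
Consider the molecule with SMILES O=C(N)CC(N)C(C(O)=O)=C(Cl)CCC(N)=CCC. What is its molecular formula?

Walk through each heavy atom and fill implicit hydrogens from standard valence (C 4, N 3, O 2, S 2, halogen 1):
  atom 1: O, bond orders sum to 2 (valence 2) → 0 H
  atom 2: C, bond orders sum to 4 (valence 4) → 0 H
  atom 3: N, bond orders sum to 1 (valence 3) → 2 H
  atom 4: C, bond orders sum to 2 (valence 4) → 2 H
  atom 5: C, bond orders sum to 3 (valence 4) → 1 H
  atom 6: N, bond orders sum to 1 (valence 3) → 2 H
  atom 7: C, bond orders sum to 4 (valence 4) → 0 H
  atom 8: C, bond orders sum to 4 (valence 4) → 0 H
  atom 9: O, bond orders sum to 1 (valence 2) → 1 H
  atom 10: O, bond orders sum to 2 (valence 2) → 0 H
  atom 11: C, bond orders sum to 4 (valence 4) → 0 H
  atom 12: Cl (halogen, monovalent) → 0 H
  atom 13: C, bond orders sum to 2 (valence 4) → 2 H
  atom 14: C, bond orders sum to 2 (valence 4) → 2 H
  atom 15: C, bond orders sum to 4 (valence 4) → 0 H
  atom 16: N, bond orders sum to 1 (valence 3) → 2 H
  atom 17: C, bond orders sum to 3 (valence 4) → 1 H
  atom 18: C, bond orders sum to 2 (valence 4) → 2 H
  atom 19: C, bond orders sum to 1 (valence 4) → 3 H
Totals → C:12, H:20, Cl:1, N:3, O:3.
In Hill order: C12H20ClN3O3.

C12H20ClN3O3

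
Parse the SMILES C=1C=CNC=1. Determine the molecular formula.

Walk through each heavy atom and fill implicit hydrogens from standard valence (C 4, N 3, O 2, S 2, halogen 1):
  atom 1: C, bond orders sum to 3 (valence 4) → 1 H
  atom 2: C, bond orders sum to 3 (valence 4) → 1 H
  atom 3: C, bond orders sum to 3 (valence 4) → 1 H
  atom 4: N, bond orders sum to 2 (valence 3) → 1 H
  atom 5: C, bond orders sum to 3 (valence 4) → 1 H
Totals → C:4, H:5, N:1.

C4H5N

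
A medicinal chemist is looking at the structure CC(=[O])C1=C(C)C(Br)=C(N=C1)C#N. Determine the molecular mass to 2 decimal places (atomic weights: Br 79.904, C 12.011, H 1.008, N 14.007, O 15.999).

239.07 g/mol

First, the molecular formula is C9H7BrN2O (counting implicit H from valence).
  Br: 1 × 79.904 = 79.904
  C: 9 × 12.011 = 108.099
  H: 7 × 1.008 = 7.056
  N: 2 × 14.007 = 28.014
  O: 1 × 15.999 = 15.999
Sum: 1×79.904 + 9×12.011 + 7×1.008 + 2×14.007 + 1×15.999 = 239.072 → 239.07 g/mol.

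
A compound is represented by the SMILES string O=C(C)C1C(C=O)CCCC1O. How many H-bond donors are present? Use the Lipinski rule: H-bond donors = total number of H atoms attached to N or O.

Donors: find every N or O and count the H atoms it carries.
  atom 1 (O): bond orders sum to 2 → 0 H
  atom 7 (O): bond orders sum to 2 → 0 H
  atom 12 (O): bond orders sum to 1 → 1 H
Lipinski HBD = 1.

1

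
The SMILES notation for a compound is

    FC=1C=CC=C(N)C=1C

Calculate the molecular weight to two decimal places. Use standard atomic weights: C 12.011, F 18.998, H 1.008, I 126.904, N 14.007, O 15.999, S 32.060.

First, the molecular formula is C7H8FN (counting implicit H from valence).
  C: 7 × 12.011 = 84.077
  F: 1 × 18.998 = 18.998
  H: 8 × 1.008 = 8.064
  N: 1 × 14.007 = 14.007
Sum: 7×12.011 + 1×18.998 + 8×1.008 + 1×14.007 = 125.146 → 125.15 g/mol.

125.15 g/mol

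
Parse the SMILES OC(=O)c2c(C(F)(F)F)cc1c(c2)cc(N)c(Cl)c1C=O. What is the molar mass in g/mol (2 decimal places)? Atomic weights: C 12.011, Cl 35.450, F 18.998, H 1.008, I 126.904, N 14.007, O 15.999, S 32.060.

First, the molecular formula is C13H7ClF3NO3 (counting implicit H from valence).
  C: 13 × 12.011 = 156.143
  Cl: 1 × 35.450 = 35.450
  F: 3 × 18.998 = 56.994
  H: 7 × 1.008 = 7.056
  N: 1 × 14.007 = 14.007
  O: 3 × 15.999 = 47.997
Sum: 13×12.011 + 1×35.450 + 3×18.998 + 7×1.008 + 1×14.007 + 3×15.999 = 317.647 → 317.65 g/mol.

317.65 g/mol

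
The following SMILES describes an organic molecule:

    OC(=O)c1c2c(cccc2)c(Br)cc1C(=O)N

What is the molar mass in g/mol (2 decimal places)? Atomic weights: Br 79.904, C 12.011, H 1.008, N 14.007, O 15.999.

294.10 g/mol

First, the molecular formula is C12H8BrNO3 (counting implicit H from valence).
  Br: 1 × 79.904 = 79.904
  C: 12 × 12.011 = 144.132
  H: 8 × 1.008 = 8.064
  N: 1 × 14.007 = 14.007
  O: 3 × 15.999 = 47.997
Sum: 1×79.904 + 12×12.011 + 8×1.008 + 1×14.007 + 3×15.999 = 294.104 → 294.10 g/mol.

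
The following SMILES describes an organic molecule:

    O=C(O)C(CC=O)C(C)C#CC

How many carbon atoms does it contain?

Count every carbon token in the SMILES (each C, including those in ring-closure positions and inside branches).
Carbon count: 9.

9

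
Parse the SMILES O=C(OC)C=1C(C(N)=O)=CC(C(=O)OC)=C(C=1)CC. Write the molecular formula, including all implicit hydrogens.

Walk through each heavy atom and fill implicit hydrogens from standard valence (C 4, N 3, O 2, S 2, halogen 1):
  atom 1: O, bond orders sum to 2 (valence 2) → 0 H
  atom 2: C, bond orders sum to 4 (valence 4) → 0 H
  atom 3: O, bond orders sum to 2 (valence 2) → 0 H
  atom 4: C, bond orders sum to 1 (valence 4) → 3 H
  atom 5: C, bond orders sum to 4 (valence 4) → 0 H
  atom 6: C, bond orders sum to 4 (valence 4) → 0 H
  atom 7: C, bond orders sum to 4 (valence 4) → 0 H
  atom 8: N, bond orders sum to 1 (valence 3) → 2 H
  atom 9: O, bond orders sum to 2 (valence 2) → 0 H
  atom 10: C, bond orders sum to 3 (valence 4) → 1 H
  atom 11: C, bond orders sum to 4 (valence 4) → 0 H
  atom 12: C, bond orders sum to 4 (valence 4) → 0 H
  atom 13: O, bond orders sum to 2 (valence 2) → 0 H
  atom 14: O, bond orders sum to 2 (valence 2) → 0 H
  atom 15: C, bond orders sum to 1 (valence 4) → 3 H
  atom 16: C, bond orders sum to 4 (valence 4) → 0 H
  atom 17: C, bond orders sum to 3 (valence 4) → 1 H
  atom 18: C, bond orders sum to 2 (valence 4) → 2 H
  atom 19: C, bond orders sum to 1 (valence 4) → 3 H
Totals → C:13, H:15, N:1, O:5.
In Hill order: C13H15NO5.

C13H15NO5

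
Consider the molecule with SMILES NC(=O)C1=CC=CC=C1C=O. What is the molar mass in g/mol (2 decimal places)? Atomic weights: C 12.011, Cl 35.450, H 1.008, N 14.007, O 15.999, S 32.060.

First, the molecular formula is C8H7NO2 (counting implicit H from valence).
  C: 8 × 12.011 = 96.088
  H: 7 × 1.008 = 7.056
  N: 1 × 14.007 = 14.007
  O: 2 × 15.999 = 31.998
Sum: 8×12.011 + 7×1.008 + 1×14.007 + 2×15.999 = 149.149 → 149.15 g/mol.

149.15 g/mol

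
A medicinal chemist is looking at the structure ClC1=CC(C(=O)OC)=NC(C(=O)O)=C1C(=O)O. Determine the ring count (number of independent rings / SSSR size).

1

In SMILES, each pair of matching ring-closure digits denotes one ring-closing bond; the number of such bonds equals the number of independent rings.
Ring-closure bonds here: 1.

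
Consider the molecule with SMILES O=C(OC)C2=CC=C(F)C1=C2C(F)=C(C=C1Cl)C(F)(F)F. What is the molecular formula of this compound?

Walk through each heavy atom and fill implicit hydrogens from standard valence (C 4, N 3, O 2, S 2, halogen 1):
  atom 1: O, bond orders sum to 2 (valence 2) → 0 H
  atom 2: C, bond orders sum to 4 (valence 4) → 0 H
  atom 3: O, bond orders sum to 2 (valence 2) → 0 H
  atom 4: C, bond orders sum to 1 (valence 4) → 3 H
  atom 5: C, bond orders sum to 4 (valence 4) → 0 H
  atom 6: C, bond orders sum to 3 (valence 4) → 1 H
  atom 7: C, bond orders sum to 3 (valence 4) → 1 H
  atom 8: C, bond orders sum to 4 (valence 4) → 0 H
  atom 9: F (halogen, monovalent) → 0 H
  atom 10: C, bond orders sum to 4 (valence 4) → 0 H
  atom 11: C, bond orders sum to 4 (valence 4) → 0 H
  atom 12: C, bond orders sum to 4 (valence 4) → 0 H
  atom 13: F (halogen, monovalent) → 0 H
  atom 14: C, bond orders sum to 4 (valence 4) → 0 H
  atom 15: C, bond orders sum to 3 (valence 4) → 1 H
  atom 16: C, bond orders sum to 4 (valence 4) → 0 H
  atom 17: Cl (halogen, monovalent) → 0 H
  atom 18: C, bond orders sum to 4 (valence 4) → 0 H
  atom 19: F (halogen, monovalent) → 0 H
  atom 20: F (halogen, monovalent) → 0 H
  atom 21: F (halogen, monovalent) → 0 H
Totals → C:13, H:6, Cl:1, F:5, O:2.
In Hill order: C13H6ClF5O2.

C13H6ClF5O2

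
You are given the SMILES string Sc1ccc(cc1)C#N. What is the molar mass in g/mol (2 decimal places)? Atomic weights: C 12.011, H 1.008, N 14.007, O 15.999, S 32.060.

135.18 g/mol

First, the molecular formula is C7H5NS (counting implicit H from valence).
  C: 7 × 12.011 = 84.077
  H: 5 × 1.008 = 5.040
  N: 1 × 14.007 = 14.007
  S: 1 × 32.060 = 32.060
Sum: 7×12.011 + 5×1.008 + 1×14.007 + 1×32.060 = 135.184 → 135.18 g/mol.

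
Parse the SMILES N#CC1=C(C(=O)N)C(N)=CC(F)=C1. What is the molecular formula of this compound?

C8H6FN3O

Walk through each heavy atom and fill implicit hydrogens from standard valence (C 4, N 3, O 2, S 2, halogen 1):
  atom 1: N, bond orders sum to 3 (valence 3) → 0 H
  atom 2: C, bond orders sum to 4 (valence 4) → 0 H
  atom 3: C, bond orders sum to 4 (valence 4) → 0 H
  atom 4: C, bond orders sum to 4 (valence 4) → 0 H
  atom 5: C, bond orders sum to 4 (valence 4) → 0 H
  atom 6: O, bond orders sum to 2 (valence 2) → 0 H
  atom 7: N, bond orders sum to 1 (valence 3) → 2 H
  atom 8: C, bond orders sum to 4 (valence 4) → 0 H
  atom 9: N, bond orders sum to 1 (valence 3) → 2 H
  atom 10: C, bond orders sum to 3 (valence 4) → 1 H
  atom 11: C, bond orders sum to 4 (valence 4) → 0 H
  atom 12: F (halogen, monovalent) → 0 H
  atom 13: C, bond orders sum to 3 (valence 4) → 1 H
Totals → C:8, H:6, F:1, N:3, O:1.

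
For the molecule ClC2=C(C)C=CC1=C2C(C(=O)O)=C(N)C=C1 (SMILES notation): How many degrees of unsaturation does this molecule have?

Degree of unsaturation = (number of rings) + (number of π bonds).
Ring closures in the SMILES: 2.
π bonds: 6 double bonds (each 1 DoU) → 6 DoU from unsaturation.
Total DoU = 2 + 6 = 8.

8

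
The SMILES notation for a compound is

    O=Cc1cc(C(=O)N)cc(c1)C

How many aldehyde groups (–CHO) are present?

1

The aldehyde motif appears at heavy-atom position 2 in the SMILES.
Other groups present: 1 amide.
Aldehyde count: 1.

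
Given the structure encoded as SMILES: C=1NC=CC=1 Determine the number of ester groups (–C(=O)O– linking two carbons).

Scan the SMILES for the ester motif — none present.

0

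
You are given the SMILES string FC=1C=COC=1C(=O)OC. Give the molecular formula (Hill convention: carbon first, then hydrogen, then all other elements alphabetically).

Walk through each heavy atom and fill implicit hydrogens from standard valence (C 4, N 3, O 2, S 2, halogen 1):
  atom 1: F (halogen, monovalent) → 0 H
  atom 2: C, bond orders sum to 4 (valence 4) → 0 H
  atom 3: C, bond orders sum to 3 (valence 4) → 1 H
  atom 4: C, bond orders sum to 3 (valence 4) → 1 H
  atom 5: O, bond orders sum to 2 (valence 2) → 0 H
  atom 6: C, bond orders sum to 4 (valence 4) → 0 H
  atom 7: C, bond orders sum to 4 (valence 4) → 0 H
  atom 8: O, bond orders sum to 2 (valence 2) → 0 H
  atom 9: O, bond orders sum to 2 (valence 2) → 0 H
  atom 10: C, bond orders sum to 1 (valence 4) → 3 H
Totals → C:6, H:5, F:1, O:3.
In Hill order: C6H5FO3.

C6H5FO3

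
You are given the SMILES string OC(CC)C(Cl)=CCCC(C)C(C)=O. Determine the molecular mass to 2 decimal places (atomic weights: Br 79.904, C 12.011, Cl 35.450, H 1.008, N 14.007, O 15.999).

First, the molecular formula is C11H19ClO2 (counting implicit H from valence).
  C: 11 × 12.011 = 132.121
  Cl: 1 × 35.450 = 35.450
  H: 19 × 1.008 = 19.152
  O: 2 × 15.999 = 31.998
Sum: 11×12.011 + 1×35.450 + 19×1.008 + 2×15.999 = 218.721 → 218.72 g/mol.

218.72 g/mol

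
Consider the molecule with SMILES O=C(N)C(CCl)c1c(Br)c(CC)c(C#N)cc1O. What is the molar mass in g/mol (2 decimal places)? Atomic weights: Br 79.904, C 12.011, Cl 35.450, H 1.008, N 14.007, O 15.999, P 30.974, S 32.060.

First, the molecular formula is C12H12BrClN2O2 (counting implicit H from valence).
  Br: 1 × 79.904 = 79.904
  C: 12 × 12.011 = 144.132
  Cl: 1 × 35.450 = 35.450
  H: 12 × 1.008 = 12.096
  N: 2 × 14.007 = 28.014
  O: 2 × 15.999 = 31.998
Sum: 1×79.904 + 12×12.011 + 1×35.450 + 12×1.008 + 2×14.007 + 2×15.999 = 331.594 → 331.59 g/mol.

331.59 g/mol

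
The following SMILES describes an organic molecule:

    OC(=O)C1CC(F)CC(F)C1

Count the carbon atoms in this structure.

Count every carbon token in the SMILES (each C, including those in ring-closure positions and inside branches).
Carbon count: 7.

7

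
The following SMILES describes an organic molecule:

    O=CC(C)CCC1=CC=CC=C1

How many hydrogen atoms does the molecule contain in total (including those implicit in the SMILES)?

Walk through each heavy atom and fill implicit hydrogens from standard valence (C 4, N 3, O 2, S 2, halogen 1):
  atom 1: O, bond orders sum to 2 (valence 2) → 0 H
  atom 2: C, bond orders sum to 3 (valence 4) → 1 H
  atom 3: C, bond orders sum to 3 (valence 4) → 1 H
  atom 4: C, bond orders sum to 1 (valence 4) → 3 H
  atom 5: C, bond orders sum to 2 (valence 4) → 2 H
  atom 6: C, bond orders sum to 2 (valence 4) → 2 H
  atom 7: C, bond orders sum to 4 (valence 4) → 0 H
  atom 8: C, bond orders sum to 3 (valence 4) → 1 H
  atom 9: C, bond orders sum to 3 (valence 4) → 1 H
  atom 10: C, bond orders sum to 3 (valence 4) → 1 H
  atom 11: C, bond orders sum to 3 (valence 4) → 1 H
  atom 12: C, bond orders sum to 3 (valence 4) → 1 H
Total hydrogens: 14.

14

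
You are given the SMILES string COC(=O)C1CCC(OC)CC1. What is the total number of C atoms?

9

Count every carbon token in the SMILES (each C, including those in ring-closure positions and inside branches).
Carbon count: 9.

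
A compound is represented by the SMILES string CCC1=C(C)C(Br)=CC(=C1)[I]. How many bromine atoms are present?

Scan the SMILES for Br atoms (remember two-letter symbols like Cl and Br are single atoms).
Bromine count: 1.

1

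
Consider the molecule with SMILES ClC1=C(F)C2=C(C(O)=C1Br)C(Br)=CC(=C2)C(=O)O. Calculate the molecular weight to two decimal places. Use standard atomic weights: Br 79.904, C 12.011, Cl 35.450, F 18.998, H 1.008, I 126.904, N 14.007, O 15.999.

First, the molecular formula is C11H4Br2ClFO3 (counting implicit H from valence).
  Br: 2 × 79.904 = 159.808
  C: 11 × 12.011 = 132.121
  Cl: 1 × 35.450 = 35.450
  F: 1 × 18.998 = 18.998
  H: 4 × 1.008 = 4.032
  O: 3 × 15.999 = 47.997
Sum: 2×79.904 + 11×12.011 + 1×35.450 + 1×18.998 + 4×1.008 + 3×15.999 = 398.406 → 398.41 g/mol.

398.41 g/mol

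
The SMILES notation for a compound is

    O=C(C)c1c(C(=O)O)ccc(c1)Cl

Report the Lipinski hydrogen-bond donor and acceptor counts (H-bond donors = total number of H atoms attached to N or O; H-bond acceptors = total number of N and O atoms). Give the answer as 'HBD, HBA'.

1, 3

Donors: find every N or O and count the H atoms it carries.
  atom 1 (O): bond orders sum to 2 → 0 H
  atom 7 (O): bond orders sum to 2 → 0 H
  atom 8 (O): bond orders sum to 1 → 1 H
Lipinski HBD = 1.
Acceptors: N atoms = 0, O atoms = 3 → HBA = 3.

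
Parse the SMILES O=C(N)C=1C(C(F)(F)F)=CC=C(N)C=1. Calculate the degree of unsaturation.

Molecular formula: C8H7F3N2O.
DoU = (2C + 2 + N − H − X) / 2, where X is the halogen count and O/S are ignored.
    = (2·8 + 2 + 2 − 7 − 3) / 2 = 10 / 2 = 5.

5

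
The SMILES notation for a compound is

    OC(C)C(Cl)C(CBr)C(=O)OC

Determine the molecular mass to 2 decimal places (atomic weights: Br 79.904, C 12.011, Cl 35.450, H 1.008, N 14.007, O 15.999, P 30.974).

259.52 g/mol

First, the molecular formula is C7H12BrClO3 (counting implicit H from valence).
  Br: 1 × 79.904 = 79.904
  C: 7 × 12.011 = 84.077
  Cl: 1 × 35.450 = 35.450
  H: 12 × 1.008 = 12.096
  O: 3 × 15.999 = 47.997
Sum: 1×79.904 + 7×12.011 + 1×35.450 + 12×1.008 + 3×15.999 = 259.524 → 259.52 g/mol.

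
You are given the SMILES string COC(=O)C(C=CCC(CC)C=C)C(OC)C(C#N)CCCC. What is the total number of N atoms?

Scan the SMILES for N atoms (remember two-letter symbols like Cl and Br are single atoms).
Nitrogen count: 1.

1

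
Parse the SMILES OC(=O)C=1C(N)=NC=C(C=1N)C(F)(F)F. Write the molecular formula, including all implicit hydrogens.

Walk through each heavy atom and fill implicit hydrogens from standard valence (C 4, N 3, O 2, S 2, halogen 1):
  atom 1: O, bond orders sum to 1 (valence 2) → 1 H
  atom 2: C, bond orders sum to 4 (valence 4) → 0 H
  atom 3: O, bond orders sum to 2 (valence 2) → 0 H
  atom 4: C, bond orders sum to 4 (valence 4) → 0 H
  atom 5: C, bond orders sum to 4 (valence 4) → 0 H
  atom 6: N, bond orders sum to 1 (valence 3) → 2 H
  atom 7: N, bond orders sum to 3 (valence 3) → 0 H
  atom 8: C, bond orders sum to 3 (valence 4) → 1 H
  atom 9: C, bond orders sum to 4 (valence 4) → 0 H
  atom 10: C, bond orders sum to 4 (valence 4) → 0 H
  atom 11: N, bond orders sum to 1 (valence 3) → 2 H
  atom 12: C, bond orders sum to 4 (valence 4) → 0 H
  atom 13: F (halogen, monovalent) → 0 H
  atom 14: F (halogen, monovalent) → 0 H
  atom 15: F (halogen, monovalent) → 0 H
Totals → C:7, H:6, F:3, N:3, O:2.

C7H6F3N3O2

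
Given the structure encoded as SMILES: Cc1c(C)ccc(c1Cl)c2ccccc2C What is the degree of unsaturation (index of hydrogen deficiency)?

8

Molecular formula: C15H15Cl.
DoU = (2C + 2 + N − H − X) / 2, where X is the halogen count and O/S are ignored.
    = (2·15 + 2 + 0 − 15 − 1) / 2 = 16 / 2 = 8.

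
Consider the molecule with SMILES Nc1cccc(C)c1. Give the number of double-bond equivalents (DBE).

4

Molecular formula: C7H9N.
DoU = (2C + 2 + N − H − X) / 2, where X is the halogen count and O/S are ignored.
    = (2·7 + 2 + 1 − 9 − 0) / 2 = 8 / 2 = 4.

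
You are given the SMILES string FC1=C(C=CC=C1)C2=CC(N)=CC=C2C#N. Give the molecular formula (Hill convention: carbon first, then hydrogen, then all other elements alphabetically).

Walk through each heavy atom and fill implicit hydrogens from standard valence (C 4, N 3, O 2, S 2, halogen 1):
  atom 1: F (halogen, monovalent) → 0 H
  atom 2: C, bond orders sum to 4 (valence 4) → 0 H
  atom 3: C, bond orders sum to 4 (valence 4) → 0 H
  atom 4: C, bond orders sum to 3 (valence 4) → 1 H
  atom 5: C, bond orders sum to 3 (valence 4) → 1 H
  atom 6: C, bond orders sum to 3 (valence 4) → 1 H
  atom 7: C, bond orders sum to 3 (valence 4) → 1 H
  atom 8: C, bond orders sum to 4 (valence 4) → 0 H
  atom 9: C, bond orders sum to 3 (valence 4) → 1 H
  atom 10: C, bond orders sum to 4 (valence 4) → 0 H
  atom 11: N, bond orders sum to 1 (valence 3) → 2 H
  atom 12: C, bond orders sum to 3 (valence 4) → 1 H
  atom 13: C, bond orders sum to 3 (valence 4) → 1 H
  atom 14: C, bond orders sum to 4 (valence 4) → 0 H
  atom 15: C, bond orders sum to 4 (valence 4) → 0 H
  atom 16: N, bond orders sum to 3 (valence 3) → 0 H
Totals → C:13, H:9, F:1, N:2.
In Hill order: C13H9FN2.

C13H9FN2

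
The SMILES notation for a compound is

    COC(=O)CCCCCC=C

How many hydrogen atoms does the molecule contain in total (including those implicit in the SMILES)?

Walk through each heavy atom and fill implicit hydrogens from standard valence (C 4, N 3, O 2, S 2, halogen 1):
  atom 1: C, bond orders sum to 1 (valence 4) → 3 H
  atom 2: O, bond orders sum to 2 (valence 2) → 0 H
  atom 3: C, bond orders sum to 4 (valence 4) → 0 H
  atom 4: O, bond orders sum to 2 (valence 2) → 0 H
  atom 5: C, bond orders sum to 2 (valence 4) → 2 H
  atom 6: C, bond orders sum to 2 (valence 4) → 2 H
  atom 7: C, bond orders sum to 2 (valence 4) → 2 H
  atom 8: C, bond orders sum to 2 (valence 4) → 2 H
  atom 9: C, bond orders sum to 2 (valence 4) → 2 H
  atom 10: C, bond orders sum to 3 (valence 4) → 1 H
  atom 11: C, bond orders sum to 2 (valence 4) → 2 H
Total hydrogens: 16.

16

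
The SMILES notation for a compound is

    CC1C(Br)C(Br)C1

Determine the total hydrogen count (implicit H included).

Walk through each heavy atom and fill implicit hydrogens from standard valence (C 4, N 3, O 2, S 2, halogen 1):
  atom 1: C, bond orders sum to 1 (valence 4) → 3 H
  atom 2: C, bond orders sum to 3 (valence 4) → 1 H
  atom 3: C, bond orders sum to 3 (valence 4) → 1 H
  atom 4: Br (halogen, monovalent) → 0 H
  atom 5: C, bond orders sum to 3 (valence 4) → 1 H
  atom 6: Br (halogen, monovalent) → 0 H
  atom 7: C, bond orders sum to 2 (valence 4) → 2 H
Total hydrogens: 8.

8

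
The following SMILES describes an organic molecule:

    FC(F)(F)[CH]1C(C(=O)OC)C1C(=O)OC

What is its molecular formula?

Walk through each heavy atom and fill implicit hydrogens from standard valence (C 4, N 3, O 2, S 2, halogen 1):
  atom 1: F (halogen, monovalent) → 0 H
  atom 2: C, bond orders sum to 4 (valence 4) → 0 H
  atom 3: F (halogen, monovalent) → 0 H
  atom 4: F (halogen, monovalent) → 0 H
  atom 5: C with explicit H count 1
  atom 6: C, bond orders sum to 3 (valence 4) → 1 H
  atom 7: C, bond orders sum to 4 (valence 4) → 0 H
  atom 8: O, bond orders sum to 2 (valence 2) → 0 H
  atom 9: O, bond orders sum to 2 (valence 2) → 0 H
  atom 10: C, bond orders sum to 1 (valence 4) → 3 H
  atom 11: C, bond orders sum to 3 (valence 4) → 1 H
  atom 12: C, bond orders sum to 4 (valence 4) → 0 H
  atom 13: O, bond orders sum to 2 (valence 2) → 0 H
  atom 14: O, bond orders sum to 2 (valence 2) → 0 H
  atom 15: C, bond orders sum to 1 (valence 4) → 3 H
Totals → C:8, H:9, F:3, O:4.
In Hill order: C8H9F3O4.

C8H9F3O4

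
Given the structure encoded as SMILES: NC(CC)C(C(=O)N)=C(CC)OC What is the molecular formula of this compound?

C9H18N2O2

Walk through each heavy atom and fill implicit hydrogens from standard valence (C 4, N 3, O 2, S 2, halogen 1):
  atom 1: N, bond orders sum to 1 (valence 3) → 2 H
  atom 2: C, bond orders sum to 3 (valence 4) → 1 H
  atom 3: C, bond orders sum to 2 (valence 4) → 2 H
  atom 4: C, bond orders sum to 1 (valence 4) → 3 H
  atom 5: C, bond orders sum to 4 (valence 4) → 0 H
  atom 6: C, bond orders sum to 4 (valence 4) → 0 H
  atom 7: O, bond orders sum to 2 (valence 2) → 0 H
  atom 8: N, bond orders sum to 1 (valence 3) → 2 H
  atom 9: C, bond orders sum to 4 (valence 4) → 0 H
  atom 10: C, bond orders sum to 2 (valence 4) → 2 H
  atom 11: C, bond orders sum to 1 (valence 4) → 3 H
  atom 12: O, bond orders sum to 2 (valence 2) → 0 H
  atom 13: C, bond orders sum to 1 (valence 4) → 3 H
Totals → C:9, H:18, N:2, O:2.
In Hill order: C9H18N2O2.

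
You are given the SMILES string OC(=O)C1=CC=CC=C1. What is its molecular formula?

C7H6O2

Walk through each heavy atom and fill implicit hydrogens from standard valence (C 4, N 3, O 2, S 2, halogen 1):
  atom 1: O, bond orders sum to 1 (valence 2) → 1 H
  atom 2: C, bond orders sum to 4 (valence 4) → 0 H
  atom 3: O, bond orders sum to 2 (valence 2) → 0 H
  atom 4: C, bond orders sum to 4 (valence 4) → 0 H
  atom 5: C, bond orders sum to 3 (valence 4) → 1 H
  atom 6: C, bond orders sum to 3 (valence 4) → 1 H
  atom 7: C, bond orders sum to 3 (valence 4) → 1 H
  atom 8: C, bond orders sum to 3 (valence 4) → 1 H
  atom 9: C, bond orders sum to 3 (valence 4) → 1 H
Totals → C:7, H:6, O:2.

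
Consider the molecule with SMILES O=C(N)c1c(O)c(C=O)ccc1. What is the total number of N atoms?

Scan the SMILES for N atoms (remember two-letter symbols like Cl and Br are single atoms).
Nitrogen count: 1.

1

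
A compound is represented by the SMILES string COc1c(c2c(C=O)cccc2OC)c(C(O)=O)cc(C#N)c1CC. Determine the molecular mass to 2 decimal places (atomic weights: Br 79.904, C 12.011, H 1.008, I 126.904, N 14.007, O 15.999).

First, the molecular formula is C19H17NO5 (counting implicit H from valence).
  C: 19 × 12.011 = 228.209
  H: 17 × 1.008 = 17.136
  N: 1 × 14.007 = 14.007
  O: 5 × 15.999 = 79.995
Sum: 19×12.011 + 17×1.008 + 1×14.007 + 5×15.999 = 339.347 → 339.35 g/mol.

339.35 g/mol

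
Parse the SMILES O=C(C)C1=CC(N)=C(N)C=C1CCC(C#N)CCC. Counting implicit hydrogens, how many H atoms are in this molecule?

21

Walk through each heavy atom and fill implicit hydrogens from standard valence (C 4, N 3, O 2, S 2, halogen 1):
  atom 1: O, bond orders sum to 2 (valence 2) → 0 H
  atom 2: C, bond orders sum to 4 (valence 4) → 0 H
  atom 3: C, bond orders sum to 1 (valence 4) → 3 H
  atom 4: C, bond orders sum to 4 (valence 4) → 0 H
  atom 5: C, bond orders sum to 3 (valence 4) → 1 H
  atom 6: C, bond orders sum to 4 (valence 4) → 0 H
  atom 7: N, bond orders sum to 1 (valence 3) → 2 H
  atom 8: C, bond orders sum to 4 (valence 4) → 0 H
  atom 9: N, bond orders sum to 1 (valence 3) → 2 H
  atom 10: C, bond orders sum to 3 (valence 4) → 1 H
  atom 11: C, bond orders sum to 4 (valence 4) → 0 H
  atom 12: C, bond orders sum to 2 (valence 4) → 2 H
  atom 13: C, bond orders sum to 2 (valence 4) → 2 H
  atom 14: C, bond orders sum to 3 (valence 4) → 1 H
  atom 15: C, bond orders sum to 4 (valence 4) → 0 H
  atom 16: N, bond orders sum to 3 (valence 3) → 0 H
  atom 17: C, bond orders sum to 2 (valence 4) → 2 H
  atom 18: C, bond orders sum to 2 (valence 4) → 2 H
  atom 19: C, bond orders sum to 1 (valence 4) → 3 H
Total hydrogens: 21.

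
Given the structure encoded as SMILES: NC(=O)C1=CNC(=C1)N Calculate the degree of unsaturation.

Molecular formula: C5H7N3O.
DoU = (2C + 2 + N − H − X) / 2, where X is the halogen count and O/S are ignored.
    = (2·5 + 2 + 3 − 7 − 0) / 2 = 8 / 2 = 4.

4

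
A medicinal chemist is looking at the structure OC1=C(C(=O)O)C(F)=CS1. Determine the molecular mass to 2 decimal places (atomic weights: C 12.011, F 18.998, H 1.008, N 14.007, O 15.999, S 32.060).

162.13 g/mol

First, the molecular formula is C5H3FO3S (counting implicit H from valence).
  C: 5 × 12.011 = 60.055
  F: 1 × 18.998 = 18.998
  H: 3 × 1.008 = 3.024
  O: 3 × 15.999 = 47.997
  S: 1 × 32.060 = 32.060
Sum: 5×12.011 + 1×18.998 + 3×1.008 + 3×15.999 + 1×32.060 = 162.134 → 162.13 g/mol.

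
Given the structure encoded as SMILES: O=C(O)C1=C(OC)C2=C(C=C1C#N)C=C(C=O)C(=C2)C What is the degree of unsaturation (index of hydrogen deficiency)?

11

Molecular formula: C15H11NO4.
DoU = (2C + 2 + N − H − X) / 2, where X is the halogen count and O/S are ignored.
    = (2·15 + 2 + 1 − 11 − 0) / 2 = 22 / 2 = 11.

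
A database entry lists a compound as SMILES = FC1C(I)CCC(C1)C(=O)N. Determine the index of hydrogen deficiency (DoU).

Molecular formula: C7H11FINO.
DoU = (2C + 2 + N − H − X) / 2, where X is the halogen count and O/S are ignored.
    = (2·7 + 2 + 1 − 11 − 2) / 2 = 4 / 2 = 2.

2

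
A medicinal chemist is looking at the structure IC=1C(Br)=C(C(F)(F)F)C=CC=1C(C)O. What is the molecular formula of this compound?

Walk through each heavy atom and fill implicit hydrogens from standard valence (C 4, N 3, O 2, S 2, halogen 1):
  atom 1: I (halogen, monovalent) → 0 H
  atom 2: C, bond orders sum to 4 (valence 4) → 0 H
  atom 3: C, bond orders sum to 4 (valence 4) → 0 H
  atom 4: Br (halogen, monovalent) → 0 H
  atom 5: C, bond orders sum to 4 (valence 4) → 0 H
  atom 6: C, bond orders sum to 4 (valence 4) → 0 H
  atom 7: F (halogen, monovalent) → 0 H
  atom 8: F (halogen, monovalent) → 0 H
  atom 9: F (halogen, monovalent) → 0 H
  atom 10: C, bond orders sum to 3 (valence 4) → 1 H
  atom 11: C, bond orders sum to 3 (valence 4) → 1 H
  atom 12: C, bond orders sum to 4 (valence 4) → 0 H
  atom 13: C, bond orders sum to 3 (valence 4) → 1 H
  atom 14: C, bond orders sum to 1 (valence 4) → 3 H
  atom 15: O, bond orders sum to 1 (valence 2) → 1 H
Totals → C:9, H:7, Br:1, F:3, I:1, O:1.

C9H7BrF3IO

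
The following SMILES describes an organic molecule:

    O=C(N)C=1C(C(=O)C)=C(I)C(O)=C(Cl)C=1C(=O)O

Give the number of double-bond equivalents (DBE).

Molecular formula: C10H7ClINO5.
DoU = (2C + 2 + N − H − X) / 2, where X is the halogen count and O/S are ignored.
    = (2·10 + 2 + 1 − 7 − 2) / 2 = 14 / 2 = 7.

7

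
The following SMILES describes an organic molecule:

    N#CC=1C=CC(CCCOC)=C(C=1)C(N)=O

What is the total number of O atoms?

2

Scan the SMILES for O atoms (remember two-letter symbols like Cl and Br are single atoms).
Oxygen count: 2.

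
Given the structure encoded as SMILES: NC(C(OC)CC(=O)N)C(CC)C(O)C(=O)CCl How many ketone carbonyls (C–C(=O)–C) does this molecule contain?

1

The ketone motif appears at heavy-atom position 15 in the SMILES.
Other groups present: 1 amide, 1 ether, 1 hydroxyl, 1 primary amine.
Ketone count: 1.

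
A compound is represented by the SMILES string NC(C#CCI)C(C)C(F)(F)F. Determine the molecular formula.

Walk through each heavy atom and fill implicit hydrogens from standard valence (C 4, N 3, O 2, S 2, halogen 1):
  atom 1: N, bond orders sum to 1 (valence 3) → 2 H
  atom 2: C, bond orders sum to 3 (valence 4) → 1 H
  atom 3: C, bond orders sum to 4 (valence 4) → 0 H
  atom 4: C, bond orders sum to 4 (valence 4) → 0 H
  atom 5: C, bond orders sum to 2 (valence 4) → 2 H
  atom 6: I (halogen, monovalent) → 0 H
  atom 7: C, bond orders sum to 3 (valence 4) → 1 H
  atom 8: C, bond orders sum to 1 (valence 4) → 3 H
  atom 9: C, bond orders sum to 4 (valence 4) → 0 H
  atom 10: F (halogen, monovalent) → 0 H
  atom 11: F (halogen, monovalent) → 0 H
  atom 12: F (halogen, monovalent) → 0 H
Totals → C:7, H:9, F:3, I:1, N:1.
In Hill order: C7H9F3IN.

C7H9F3IN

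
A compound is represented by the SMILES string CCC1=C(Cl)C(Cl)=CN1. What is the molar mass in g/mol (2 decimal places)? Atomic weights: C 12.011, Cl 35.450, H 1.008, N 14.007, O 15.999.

164.03 g/mol

First, the molecular formula is C6H7Cl2N (counting implicit H from valence).
  C: 6 × 12.011 = 72.066
  Cl: 2 × 35.450 = 70.900
  H: 7 × 1.008 = 7.056
  N: 1 × 14.007 = 14.007
Sum: 6×12.011 + 2×35.450 + 7×1.008 + 1×14.007 = 164.029 → 164.03 g/mol.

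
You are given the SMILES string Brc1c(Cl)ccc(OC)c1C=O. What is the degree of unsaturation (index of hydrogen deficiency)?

5

Molecular formula: C8H6BrClO2.
DoU = (2C + 2 + N − H − X) / 2, where X is the halogen count and O/S are ignored.
    = (2·8 + 2 + 0 − 6 − 2) / 2 = 10 / 2 = 5.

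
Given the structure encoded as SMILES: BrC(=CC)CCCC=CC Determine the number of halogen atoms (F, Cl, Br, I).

1

Halogen atoms appear at heavy-atom position 1 (1×Br).
Other groups present: 2 alkene.
Halogen count: 1.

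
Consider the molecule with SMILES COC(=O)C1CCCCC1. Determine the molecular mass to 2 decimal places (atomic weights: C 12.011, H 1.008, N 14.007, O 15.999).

142.20 g/mol

First, the molecular formula is C8H14O2 (counting implicit H from valence).
  C: 8 × 12.011 = 96.088
  H: 14 × 1.008 = 14.112
  O: 2 × 15.999 = 31.998
Sum: 8×12.011 + 14×1.008 + 2×15.999 = 142.198 → 142.20 g/mol.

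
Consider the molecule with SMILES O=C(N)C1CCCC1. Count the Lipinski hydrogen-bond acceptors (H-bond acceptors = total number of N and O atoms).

2

N atoms: 1; O atoms: 1.
Lipinski HBA = 1 + 1 = 2.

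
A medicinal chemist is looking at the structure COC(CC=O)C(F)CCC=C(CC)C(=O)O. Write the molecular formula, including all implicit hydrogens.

Walk through each heavy atom and fill implicit hydrogens from standard valence (C 4, N 3, O 2, S 2, halogen 1):
  atom 1: C, bond orders sum to 1 (valence 4) → 3 H
  atom 2: O, bond orders sum to 2 (valence 2) → 0 H
  atom 3: C, bond orders sum to 3 (valence 4) → 1 H
  atom 4: C, bond orders sum to 2 (valence 4) → 2 H
  atom 5: C, bond orders sum to 3 (valence 4) → 1 H
  atom 6: O, bond orders sum to 2 (valence 2) → 0 H
  atom 7: C, bond orders sum to 3 (valence 4) → 1 H
  atom 8: F (halogen, monovalent) → 0 H
  atom 9: C, bond orders sum to 2 (valence 4) → 2 H
  atom 10: C, bond orders sum to 2 (valence 4) → 2 H
  atom 11: C, bond orders sum to 3 (valence 4) → 1 H
  atom 12: C, bond orders sum to 4 (valence 4) → 0 H
  atom 13: C, bond orders sum to 2 (valence 4) → 2 H
  atom 14: C, bond orders sum to 1 (valence 4) → 3 H
  atom 15: C, bond orders sum to 4 (valence 4) → 0 H
  atom 16: O, bond orders sum to 2 (valence 2) → 0 H
  atom 17: O, bond orders sum to 1 (valence 2) → 1 H
Totals → C:12, H:19, F:1, O:4.

C12H19FO4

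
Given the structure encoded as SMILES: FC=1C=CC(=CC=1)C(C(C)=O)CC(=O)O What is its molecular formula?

Walk through each heavy atom and fill implicit hydrogens from standard valence (C 4, N 3, O 2, S 2, halogen 1):
  atom 1: F (halogen, monovalent) → 0 H
  atom 2: C, bond orders sum to 4 (valence 4) → 0 H
  atom 3: C, bond orders sum to 3 (valence 4) → 1 H
  atom 4: C, bond orders sum to 3 (valence 4) → 1 H
  atom 5: C, bond orders sum to 4 (valence 4) → 0 H
  atom 6: C, bond orders sum to 3 (valence 4) → 1 H
  atom 7: C, bond orders sum to 3 (valence 4) → 1 H
  atom 8: C, bond orders sum to 3 (valence 4) → 1 H
  atom 9: C, bond orders sum to 4 (valence 4) → 0 H
  atom 10: C, bond orders sum to 1 (valence 4) → 3 H
  atom 11: O, bond orders sum to 2 (valence 2) → 0 H
  atom 12: C, bond orders sum to 2 (valence 4) → 2 H
  atom 13: C, bond orders sum to 4 (valence 4) → 0 H
  atom 14: O, bond orders sum to 2 (valence 2) → 0 H
  atom 15: O, bond orders sum to 1 (valence 2) → 1 H
Totals → C:11, H:11, F:1, O:3.

C11H11FO3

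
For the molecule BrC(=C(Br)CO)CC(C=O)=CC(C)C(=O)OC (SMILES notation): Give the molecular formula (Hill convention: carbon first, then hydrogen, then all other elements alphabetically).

Walk through each heavy atom and fill implicit hydrogens from standard valence (C 4, N 3, O 2, S 2, halogen 1):
  atom 1: Br (halogen, monovalent) → 0 H
  atom 2: C, bond orders sum to 4 (valence 4) → 0 H
  atom 3: C, bond orders sum to 4 (valence 4) → 0 H
  atom 4: Br (halogen, monovalent) → 0 H
  atom 5: C, bond orders sum to 2 (valence 4) → 2 H
  atom 6: O, bond orders sum to 1 (valence 2) → 1 H
  atom 7: C, bond orders sum to 2 (valence 4) → 2 H
  atom 8: C, bond orders sum to 4 (valence 4) → 0 H
  atom 9: C, bond orders sum to 3 (valence 4) → 1 H
  atom 10: O, bond orders sum to 2 (valence 2) → 0 H
  atom 11: C, bond orders sum to 3 (valence 4) → 1 H
  atom 12: C, bond orders sum to 3 (valence 4) → 1 H
  atom 13: C, bond orders sum to 1 (valence 4) → 3 H
  atom 14: C, bond orders sum to 4 (valence 4) → 0 H
  atom 15: O, bond orders sum to 2 (valence 2) → 0 H
  atom 16: O, bond orders sum to 2 (valence 2) → 0 H
  atom 17: C, bond orders sum to 1 (valence 4) → 3 H
Totals → C:11, H:14, Br:2, O:4.
In Hill order: C11H14Br2O4.

C11H14Br2O4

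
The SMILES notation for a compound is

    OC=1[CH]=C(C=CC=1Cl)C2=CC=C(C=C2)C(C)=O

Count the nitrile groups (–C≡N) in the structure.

0

Scan the SMILES for the nitrile motif — none present.
Groups that are present: 1 hydroxyl, 1 ketone.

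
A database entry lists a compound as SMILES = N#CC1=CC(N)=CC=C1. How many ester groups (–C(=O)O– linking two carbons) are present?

Scan the SMILES for the ester motif — none present.
Groups that are present: 1 nitrile, 1 primary amine.

0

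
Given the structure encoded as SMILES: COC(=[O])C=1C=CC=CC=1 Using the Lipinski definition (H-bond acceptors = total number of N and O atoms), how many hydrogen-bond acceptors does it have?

N atoms: 0; O atoms: 2.
Lipinski HBA = 0 + 2 = 2.

2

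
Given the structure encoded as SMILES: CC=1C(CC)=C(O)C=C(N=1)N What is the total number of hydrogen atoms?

Walk through each heavy atom and fill implicit hydrogens from standard valence (C 4, N 3, O 2, S 2, halogen 1):
  atom 1: C, bond orders sum to 1 (valence 4) → 3 H
  atom 2: C, bond orders sum to 4 (valence 4) → 0 H
  atom 3: C, bond orders sum to 4 (valence 4) → 0 H
  atom 4: C, bond orders sum to 2 (valence 4) → 2 H
  atom 5: C, bond orders sum to 1 (valence 4) → 3 H
  atom 6: C, bond orders sum to 4 (valence 4) → 0 H
  atom 7: O, bond orders sum to 1 (valence 2) → 1 H
  atom 8: C, bond orders sum to 3 (valence 4) → 1 H
  atom 9: C, bond orders sum to 4 (valence 4) → 0 H
  atom 10: N, bond orders sum to 3 (valence 3) → 0 H
  atom 11: N, bond orders sum to 1 (valence 3) → 2 H
Total hydrogens: 12.

12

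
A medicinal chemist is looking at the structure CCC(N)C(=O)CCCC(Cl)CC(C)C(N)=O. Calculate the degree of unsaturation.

2

Molecular formula: C12H23ClN2O2.
DoU = (2C + 2 + N − H − X) / 2, where X is the halogen count and O/S are ignored.
    = (2·12 + 2 + 2 − 23 − 1) / 2 = 4 / 2 = 2.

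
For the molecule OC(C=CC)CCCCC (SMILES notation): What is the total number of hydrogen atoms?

Walk through each heavy atom and fill implicit hydrogens from standard valence (C 4, N 3, O 2, S 2, halogen 1):
  atom 1: O, bond orders sum to 1 (valence 2) → 1 H
  atom 2: C, bond orders sum to 3 (valence 4) → 1 H
  atom 3: C, bond orders sum to 3 (valence 4) → 1 H
  atom 4: C, bond orders sum to 3 (valence 4) → 1 H
  atom 5: C, bond orders sum to 1 (valence 4) → 3 H
  atom 6: C, bond orders sum to 2 (valence 4) → 2 H
  atom 7: C, bond orders sum to 2 (valence 4) → 2 H
  atom 8: C, bond orders sum to 2 (valence 4) → 2 H
  atom 9: C, bond orders sum to 2 (valence 4) → 2 H
  atom 10: C, bond orders sum to 1 (valence 4) → 3 H
Total hydrogens: 18.

18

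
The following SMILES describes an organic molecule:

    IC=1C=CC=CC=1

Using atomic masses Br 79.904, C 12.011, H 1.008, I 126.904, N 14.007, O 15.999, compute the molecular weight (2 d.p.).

First, the molecular formula is C6H5I (counting implicit H from valence).
  C: 6 × 12.011 = 72.066
  H: 5 × 1.008 = 5.040
  I: 1 × 126.904 = 126.904
Sum: 6×12.011 + 5×1.008 + 1×126.904 = 204.010 → 204.01 g/mol.

204.01 g/mol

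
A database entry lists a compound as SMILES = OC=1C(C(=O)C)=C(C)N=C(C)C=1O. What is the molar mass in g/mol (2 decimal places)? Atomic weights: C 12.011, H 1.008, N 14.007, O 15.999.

181.19 g/mol

First, the molecular formula is C9H11NO3 (counting implicit H from valence).
  C: 9 × 12.011 = 108.099
  H: 11 × 1.008 = 11.088
  N: 1 × 14.007 = 14.007
  O: 3 × 15.999 = 47.997
Sum: 9×12.011 + 11×1.008 + 1×14.007 + 3×15.999 = 181.191 → 181.19 g/mol.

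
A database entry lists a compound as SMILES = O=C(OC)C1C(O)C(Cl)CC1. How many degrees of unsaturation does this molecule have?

2

Molecular formula: C7H11ClO3.
DoU = (2C + 2 + N − H − X) / 2, where X is the halogen count and O/S are ignored.
    = (2·7 + 2 + 0 − 11 − 1) / 2 = 4 / 2 = 2.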